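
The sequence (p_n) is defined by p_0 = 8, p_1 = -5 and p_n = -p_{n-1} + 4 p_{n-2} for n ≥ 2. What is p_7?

-2985

p_2 = -(-5) + 4*8 = 37
p_3 = -37 + 4*(-5) = -57
p_4 = -(-57) + 4*37 = 205
p_5 = -205 + 4*(-57) = -433
p_6 = -(-433) + 4*205 = 1253
p_7 = -1253 + 4*(-433) = -2985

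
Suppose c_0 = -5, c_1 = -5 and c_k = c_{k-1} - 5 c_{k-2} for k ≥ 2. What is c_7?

c_2 = (-5) - 5·(-5) = 20
c_3 = 20 - 5·(-5) = 45
c_4 = 45 - 5·20 = -55
c_5 = (-55) - 5·45 = -280
c_6 = (-280) - 5·(-55) = -5
c_7 = (-5) - 5·(-280) = 1395

1395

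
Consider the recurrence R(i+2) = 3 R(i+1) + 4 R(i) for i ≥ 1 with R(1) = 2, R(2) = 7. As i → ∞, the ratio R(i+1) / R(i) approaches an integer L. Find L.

4

The characteristic equation is r^2 - 3r - 4 = 0, which factors as (r - 4)(r + 1) = 0.
So the roots are 4 and -1. Since |4| > |-1| and the coefficient of 4^i is non-zero, the ratio tends to 4.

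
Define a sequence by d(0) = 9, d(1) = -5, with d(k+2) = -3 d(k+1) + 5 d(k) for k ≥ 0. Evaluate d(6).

15885

d(2) = -3·(-5) + 5·9 = 60
d(3) = -3·60 + 5·(-5) = -205
d(4) = -3·(-205) + 5·60 = 915
d(5) = -3·915 + 5·(-205) = -3770
d(6) = -3·(-3770) + 5·915 = 15885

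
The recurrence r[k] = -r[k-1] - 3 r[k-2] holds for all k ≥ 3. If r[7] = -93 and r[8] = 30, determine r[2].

6

Rearranging, r[k-2] = (r[k] + r[k-1]) / -3.
r[6] = (30 + (-93)) / -3 = -63/-3 = 21
r[5] = (-93 + 21) / -3 = -72/-3 = 24
r[4] = (21 + 24) / -3 = 45/-3 = -15
r[3] = (24 + (-15)) / -3 = 9/-3 = -3
r[2] = (-15 + (-3)) / -3 = -18/-3 = 6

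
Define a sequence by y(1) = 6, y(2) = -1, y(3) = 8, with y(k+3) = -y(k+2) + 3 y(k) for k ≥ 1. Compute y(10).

-164

y(4) = -8 + 3*6 = 10
y(5) = -10 + 3*(-1) = -13
y(6) = -(-13) + 3*8 = 37
y(7) = -37 + 3*10 = -7
y(8) = -(-7) + 3*(-13) = -32
y(9) = -(-32) + 3*37 = 143
y(10) = -143 + 3*(-7) = -164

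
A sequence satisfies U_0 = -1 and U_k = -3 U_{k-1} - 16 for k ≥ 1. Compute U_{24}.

847288609439

The fixed point is -16/(1 + 3) = -4, so U_k + 4 = -3(U_{k-1} + 4).
Hence U_k = 3·(-3)^k - 4.
U_{24} = 3·(-3)^{24} - 4 = 3·282429536481 - 4 = 847288609439.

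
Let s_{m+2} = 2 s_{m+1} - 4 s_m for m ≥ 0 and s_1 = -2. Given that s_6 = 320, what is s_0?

Let s_0 = z.
s_2 = -4 - 4z
s_3 = -8z
s_4 = 16
s_5 = 32 + 32z
s_6 = 64z
So 64z = 320, giving z = 5.

5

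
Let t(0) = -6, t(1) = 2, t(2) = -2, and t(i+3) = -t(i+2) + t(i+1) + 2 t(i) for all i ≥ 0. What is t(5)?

t(3) = -(-2) + 2 + 2·(-6) = -8
t(4) = -(-8) + (-2) + 2·2 = 10
t(5) = -10 + (-8) + 2·(-2) = -22

-22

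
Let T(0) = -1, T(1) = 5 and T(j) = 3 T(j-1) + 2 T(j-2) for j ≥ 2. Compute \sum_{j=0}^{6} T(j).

3053

T(2) = 3*5 + 2*(-1) = 13
T(3) = 3*13 + 2*5 = 49
T(4) = 3*49 + 2*13 = 173
T(5) = 3*173 + 2*49 = 617
T(6) = 3*617 + 2*173 = 2197
Sum = (-1) + 5 + 13 + 49 + 173 + 617 + 2197 = 3053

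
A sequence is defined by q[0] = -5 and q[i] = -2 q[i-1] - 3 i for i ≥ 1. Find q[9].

q[1] = -2·(-5) - 3 = 7
q[2] = -2·7 - 6 = -20
q[3] = -2·(-20) - 9 = 31
q[4] = -2·31 - 12 = -74
q[5] = -2·(-74) - 15 = 133
q[6] = -2·133 - 18 = -284
q[7] = -2·(-284) - 21 = 547
q[8] = -2·547 - 24 = -1118
q[9] = -2·(-1118) - 27 = 2209

2209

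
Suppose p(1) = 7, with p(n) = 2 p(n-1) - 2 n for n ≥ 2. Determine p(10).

536

p(2) = 2(7) - 4 = 10
p(3) = 2(10) - 6 = 14
p(4) = 2(14) - 8 = 20
p(5) = 2(20) - 10 = 30
p(6) = 2(30) - 12 = 48
p(7) = 2(48) - 14 = 82
p(8) = 2(82) - 16 = 148
p(9) = 2(148) - 18 = 278
p(10) = 2(278) - 20 = 536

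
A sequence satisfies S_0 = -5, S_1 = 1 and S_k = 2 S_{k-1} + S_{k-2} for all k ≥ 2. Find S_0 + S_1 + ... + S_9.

-1804

S_2 = 2*1 + (-5) = -3
S_3 = 2*(-3) + 1 = -5
S_4 = 2*(-5) + (-3) = -13
S_5 = 2*(-13) + (-5) = -31
S_6 = 2*(-31) + (-13) = -75
S_7 = 2*(-75) + (-31) = -181
S_8 = 2*(-181) + (-75) = -437
S_9 = 2*(-437) + (-181) = -1055
Sum = (-5) + 1 + (-3) + (-5) + (-13) + (-31) + (-75) + (-181) + (-437) + (-1055) = -1804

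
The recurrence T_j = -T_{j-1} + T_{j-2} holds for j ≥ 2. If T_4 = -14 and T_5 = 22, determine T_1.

Rearranging, T_{j-2} = T_j + T_{j-1}.
T_3 = 22 + (-14) = 8
T_2 = -14 + 8 = -6
T_1 = 8 + (-6) = 2

2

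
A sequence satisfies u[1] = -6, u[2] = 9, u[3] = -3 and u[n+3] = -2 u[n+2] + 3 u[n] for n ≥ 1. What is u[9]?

u[4] = -2(-3) + 3(-6) = -12
u[5] = -2(-12) + 3(9) = 51
u[6] = -2(51) + 3(-3) = -111
u[7] = -2(-111) + 3(-12) = 186
u[8] = -2(186) + 3(51) = -219
u[9] = -2(-219) + 3(-111) = 105

105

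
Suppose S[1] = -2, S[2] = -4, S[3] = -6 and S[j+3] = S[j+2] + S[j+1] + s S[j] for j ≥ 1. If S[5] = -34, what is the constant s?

S[4] = -10 - 2s
S[5] = -16 - 6s
So -16 - 6s = -34, giving s = 3.

3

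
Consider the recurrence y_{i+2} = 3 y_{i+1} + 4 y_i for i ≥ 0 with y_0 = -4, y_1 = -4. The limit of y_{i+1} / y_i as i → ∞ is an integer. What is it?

The characteristic equation is r^2 - 3r - 4 = 0, which factors as (r - 4)(r + 1) = 0.
So the roots are 4 and -1. Since |4| > |-1| and the coefficient of 4^i is non-zero, the ratio tends to 4.

4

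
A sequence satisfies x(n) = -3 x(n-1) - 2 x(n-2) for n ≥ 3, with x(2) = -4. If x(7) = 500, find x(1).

-4

Let x(1) = v.
x(3) = 12 - 2v
x(4) = -28 + 6v
x(5) = 60 - 14v
x(6) = -124 + 30v
x(7) = 252 - 62v
So 252 - 62v = 500, giving v = -4.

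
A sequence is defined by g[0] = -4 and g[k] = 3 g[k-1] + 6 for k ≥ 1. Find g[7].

g[1] = 3*(-4) + 6 = -6
g[2] = 3*(-6) + 6 = -12
g[3] = 3*(-12) + 6 = -30
g[4] = 3*(-30) + 6 = -84
g[5] = 3*(-84) + 6 = -246
g[6] = 3*(-246) + 6 = -732
g[7] = 3*(-732) + 6 = -2190

-2190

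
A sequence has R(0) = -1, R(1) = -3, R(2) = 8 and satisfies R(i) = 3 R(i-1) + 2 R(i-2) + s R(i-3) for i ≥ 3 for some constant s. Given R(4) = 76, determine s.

-1

R(3) = 18 - s
R(4) = 70 - 6s
So 70 - 6s = 76, giving s = -1.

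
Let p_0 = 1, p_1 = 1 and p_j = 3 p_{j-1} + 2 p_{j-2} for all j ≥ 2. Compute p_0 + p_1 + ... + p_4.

85

p_2 = 3·1 + 2·1 = 5
p_3 = 3·5 + 2·1 = 17
p_4 = 3·17 + 2·5 = 61
Sum = 1 + 1 + 5 + 17 + 61 = 85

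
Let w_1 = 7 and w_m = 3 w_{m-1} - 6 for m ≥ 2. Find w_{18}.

516560655

The fixed point is -6/(1 - 3) = 3, so w_m - 3 = 3(w_{m-1} - 3).
Hence w_m = 4·3^{m-1} + 3.
w_{18} = 4·3^{17} + 3 = 4·129140163 + 3 = 516560655.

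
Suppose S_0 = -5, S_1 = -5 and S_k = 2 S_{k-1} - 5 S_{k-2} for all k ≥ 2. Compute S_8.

2635

S_2 = 2(-5) - 5(-5) = 15
S_3 = 2(15) - 5(-5) = 55
S_4 = 2(55) - 5(15) = 35
S_5 = 2(35) - 5(55) = -205
S_6 = 2(-205) - 5(35) = -585
S_7 = 2(-585) - 5(-205) = -145
S_8 = 2(-145) - 5(-585) = 2635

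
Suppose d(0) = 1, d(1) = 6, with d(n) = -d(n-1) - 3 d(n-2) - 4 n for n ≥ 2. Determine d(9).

d(2) = -6 - 3*1 - 8 = -17
d(3) = -(-17) - 3*6 - 12 = -13
d(4) = -(-13) - 3*(-17) - 16 = 48
d(5) = -48 - 3*(-13) - 20 = -29
d(6) = -(-29) - 3*48 - 24 = -139
d(7) = -(-139) - 3*(-29) - 28 = 198
d(8) = -198 - 3*(-139) - 32 = 187
d(9) = -187 - 3*198 - 36 = -817

-817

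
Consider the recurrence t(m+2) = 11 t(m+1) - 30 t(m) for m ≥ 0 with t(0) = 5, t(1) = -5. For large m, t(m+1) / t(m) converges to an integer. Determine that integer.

6

The characteristic equation is r^2 - 11r + 30 = 0, which factors as (r - 6)(r - 5) = 0.
So the roots are 6 and 5. Since |6| > |5| and the coefficient of 6^m is non-zero, the ratio tends to 6.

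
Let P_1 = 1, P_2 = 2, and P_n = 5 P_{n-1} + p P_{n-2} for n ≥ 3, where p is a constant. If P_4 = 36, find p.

P_3 = 10 + p
P_4 = 50 + 7p
So 50 + 7p = 36, giving p = -2.

-2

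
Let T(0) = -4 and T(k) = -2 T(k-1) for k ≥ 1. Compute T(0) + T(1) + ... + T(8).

-684

T(1) = -2·(-4) = 8
T(2) = -2·8 = -16
T(3) = -2·(-16) = 32
T(4) = -2·32 = -64
T(5) = -2·(-64) = 128
T(6) = -2·128 = -256
T(7) = -2·(-256) = 512
T(8) = -2·512 = -1024
Sum = (-4) + 8 + (-16) + 32 + (-64) + 128 + (-256) + 512 + (-1024) = -684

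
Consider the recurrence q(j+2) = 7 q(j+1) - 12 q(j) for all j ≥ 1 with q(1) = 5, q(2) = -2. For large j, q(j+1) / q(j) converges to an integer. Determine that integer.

The characteristic equation is r^2 - 7r + 12 = 0, which factors as (r - 4)(r - 3) = 0.
So the roots are 4 and 3. Since |4| > |3| and the coefficient of 4^j is non-zero, the ratio tends to 4.

4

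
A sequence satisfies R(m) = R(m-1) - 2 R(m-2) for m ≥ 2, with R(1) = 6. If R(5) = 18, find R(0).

4

Let R(0) = v.
R(2) = 6 - 2v
R(3) = -6 - 2v
R(4) = -18 + 2v
R(5) = -6 + 6v
So -6 + 6v = 18, giving v = 4.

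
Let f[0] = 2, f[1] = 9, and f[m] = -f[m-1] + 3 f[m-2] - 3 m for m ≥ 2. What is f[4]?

-66

f[2] = -9 + 3*2 - 6 = -9
f[3] = -(-9) + 3*9 - 9 = 27
f[4] = -27 + 3*(-9) - 12 = -66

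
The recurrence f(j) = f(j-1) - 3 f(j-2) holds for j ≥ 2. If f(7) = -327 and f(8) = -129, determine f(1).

-3

Rearranging, f(j-2) = (f(j) - f(j-1)) / -3.
f(6) = (-129 - (-327)) / -3 = 198/-3 = -66
f(5) = (-327 - (-66)) / -3 = -261/-3 = 87
f(4) = (-66 - 87) / -3 = -153/-3 = 51
f(3) = (87 - 51) / -3 = 36/-3 = -12
f(2) = (51 - (-12)) / -3 = 63/-3 = -21
f(1) = (-12 - (-21)) / -3 = 9/-3 = -3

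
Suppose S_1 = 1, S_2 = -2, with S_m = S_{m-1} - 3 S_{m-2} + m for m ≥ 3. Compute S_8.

-44

S_3 = (-2) - 3·1 + 3 = -2
S_4 = (-2) - 3·(-2) + 4 = 8
S_5 = 8 - 3·(-2) + 5 = 19
S_6 = 19 - 3·8 + 6 = 1
S_7 = 1 - 3·19 + 7 = -49
S_8 = (-49) - 3·1 + 8 = -44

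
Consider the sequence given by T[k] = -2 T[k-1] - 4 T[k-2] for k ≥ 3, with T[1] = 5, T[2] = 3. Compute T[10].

T[3] = -2·3 - 4·5 = -26
T[4] = -2·(-26) - 4·3 = 40
T[5] = -2·40 - 4·(-26) = 24
T[6] = -2·24 - 4·40 = -208
T[7] = -2·(-208) - 4·24 = 320
T[8] = -2·320 - 4·(-208) = 192
T[9] = -2·192 - 4·320 = -1664
T[10] = -2·(-1664) - 4·192 = 2560

2560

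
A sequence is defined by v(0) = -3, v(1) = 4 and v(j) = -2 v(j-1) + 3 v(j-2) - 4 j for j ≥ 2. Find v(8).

v(2) = -2(4) + 3(-3) - 8 = -25
v(3) = -2(-25) + 3(4) - 12 = 50
v(4) = -2(50) + 3(-25) - 16 = -191
v(5) = -2(-191) + 3(50) - 20 = 512
v(6) = -2(512) + 3(-191) - 24 = -1621
v(7) = -2(-1621) + 3(512) - 28 = 4750
v(8) = -2(4750) + 3(-1621) - 32 = -14395

-14395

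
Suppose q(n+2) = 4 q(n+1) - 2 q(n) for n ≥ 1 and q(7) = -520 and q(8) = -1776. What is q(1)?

5

Rearranging, q(n-2) = (q(n) - 4 q(n-1)) / -2.
q(6) = (-1776 - 4·(-520)) / -2 = 304/-2 = -152
q(5) = (-520 - 4·(-152)) / -2 = 88/-2 = -44
q(4) = (-152 - 4·(-44)) / -2 = 24/-2 = -12
q(3) = (-44 - 4·(-12)) / -2 = 4/-2 = -2
q(2) = (-12 - 4·(-2)) / -2 = -4/-2 = 2
q(1) = (-2 - 4·2) / -2 = -10/-2 = 5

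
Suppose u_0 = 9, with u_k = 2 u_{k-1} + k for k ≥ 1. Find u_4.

170

u_1 = 2*9 + 1 = 19
u_2 = 2*19 + 2 = 40
u_3 = 2*40 + 3 = 83
u_4 = 2*83 + 4 = 170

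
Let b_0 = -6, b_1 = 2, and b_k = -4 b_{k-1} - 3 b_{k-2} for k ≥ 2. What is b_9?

b_2 = -4(2) - 3(-6) = 10
b_3 = -4(10) - 3(2) = -46
b_4 = -4(-46) - 3(10) = 154
b_5 = -4(154) - 3(-46) = -478
b_6 = -4(-478) - 3(154) = 1450
b_7 = -4(1450) - 3(-478) = -4366
b_8 = -4(-4366) - 3(1450) = 13114
b_9 = -4(13114) - 3(-4366) = -39358

-39358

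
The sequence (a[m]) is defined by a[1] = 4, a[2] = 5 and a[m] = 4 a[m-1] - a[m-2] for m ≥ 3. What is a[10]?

a[3] = 4·5 - 4 = 16
a[4] = 4·16 - 5 = 59
a[5] = 4·59 - 16 = 220
a[6] = 4·220 - 59 = 821
a[7] = 4·821 - 220 = 3064
a[8] = 4·3064 - 821 = 11435
a[9] = 4·11435 - 3064 = 42676
a[10] = 4·42676 - 11435 = 159269

159269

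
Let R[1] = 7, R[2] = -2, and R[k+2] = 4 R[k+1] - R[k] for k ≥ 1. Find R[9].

R[3] = 4·(-2) - 7 = -15
R[4] = 4·(-15) - (-2) = -58
R[5] = 4·(-58) - (-15) = -217
R[6] = 4·(-217) - (-58) = -810
R[7] = 4·(-810) - (-217) = -3023
R[8] = 4·(-3023) - (-810) = -11282
R[9] = 4·(-11282) - (-3023) = -42105

-42105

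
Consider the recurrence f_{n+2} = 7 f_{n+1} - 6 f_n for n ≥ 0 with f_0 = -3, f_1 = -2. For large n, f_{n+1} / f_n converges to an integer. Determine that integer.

The characteristic equation is r^2 - 7r + 6 = 0, which factors as (r - 6)(r - 1) = 0.
So the roots are 6 and 1. Since |6| > |1| and the coefficient of 6^n is non-zero, the ratio tends to 6.

6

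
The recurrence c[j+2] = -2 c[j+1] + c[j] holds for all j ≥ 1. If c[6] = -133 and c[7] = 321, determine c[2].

Rearranging, c[j-2] = c[j] + 2 c[j-1].
c[5] = 321 + 2(-133) = 55
c[4] = -133 + 2(55) = -23
c[3] = 55 + 2(-23) = 9
c[2] = -23 + 2(9) = -5

-5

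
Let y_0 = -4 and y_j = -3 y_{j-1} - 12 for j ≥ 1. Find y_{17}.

129140160

The fixed point is -12/(1 + 3) = -3, so y_j + 3 = -3(y_{j-1} + 3).
Hence y_j = -1·(-3)^j - 3.
y_{17} = -1·(-3)^{17} - 3 = -1·-129140163 - 3 = 129140160.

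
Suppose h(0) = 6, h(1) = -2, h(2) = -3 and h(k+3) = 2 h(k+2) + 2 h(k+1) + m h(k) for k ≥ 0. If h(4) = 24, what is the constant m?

5

h(3) = -10 + 6m
h(4) = -26 + 10m
So -26 + 10m = 24, giving m = 5.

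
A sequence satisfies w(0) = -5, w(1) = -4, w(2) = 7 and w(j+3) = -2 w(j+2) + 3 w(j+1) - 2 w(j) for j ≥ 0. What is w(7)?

-1840

w(3) = -2(7) + 3(-4) - 2(-5) = -16
w(4) = -2(-16) + 3(7) - 2(-4) = 61
w(5) = -2(61) + 3(-16) - 2(7) = -184
w(6) = -2(-184) + 3(61) - 2(-16) = 583
w(7) = -2(583) + 3(-184) - 2(61) = -1840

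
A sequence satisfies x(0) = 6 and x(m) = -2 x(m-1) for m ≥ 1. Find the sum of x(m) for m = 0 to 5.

-126

x(1) = -2*6 = -12
x(2) = -2*(-12) = 24
x(3) = -2*24 = -48
x(4) = -2*(-48) = 96
x(5) = -2*96 = -192
Sum = 6 + (-12) + 24 + (-48) + 96 + (-192) = -126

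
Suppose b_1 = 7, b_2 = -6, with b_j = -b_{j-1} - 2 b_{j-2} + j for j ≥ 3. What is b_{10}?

80

b_3 = -(-6) - 2(7) + 3 = -5
b_4 = -(-5) - 2(-6) + 4 = 21
b_5 = -21 - 2(-5) + 5 = -6
b_6 = -(-6) - 2(21) + 6 = -30
b_7 = -(-30) - 2(-6) + 7 = 49
b_8 = -49 - 2(-30) + 8 = 19
b_9 = -19 - 2(49) + 9 = -108
b_{10} = -(-108) - 2(19) + 10 = 80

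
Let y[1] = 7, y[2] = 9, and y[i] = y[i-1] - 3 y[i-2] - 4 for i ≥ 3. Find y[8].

-267

y[3] = 9 - 3·7 - 4 = -16
y[4] = (-16) - 3·9 - 4 = -47
y[5] = (-47) - 3·(-16) - 4 = -3
y[6] = (-3) - 3·(-47) - 4 = 134
y[7] = 134 - 3·(-3) - 4 = 139
y[8] = 139 - 3·134 - 4 = -267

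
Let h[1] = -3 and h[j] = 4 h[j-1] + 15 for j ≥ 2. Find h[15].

536870907

The fixed point is 15/(1 - 4) = -5, so h[j] + 5 = 4(h[j-1] + 5).
Hence h[j] = 2·4^{j-1} - 5.
h[15] = 2·4^{14} - 5 = 2·268435456 - 5 = 536870907.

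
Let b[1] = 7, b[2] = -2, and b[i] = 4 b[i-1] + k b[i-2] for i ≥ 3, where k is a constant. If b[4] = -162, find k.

b[3] = -8 + 7k
b[4] = -32 + 26k
So -32 + 26k = -162, giving k = -5.

-5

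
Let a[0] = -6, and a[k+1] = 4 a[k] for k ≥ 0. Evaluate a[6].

a[1] = 4*(-6) = -24
a[2] = 4*(-24) = -96
a[3] = 4*(-96) = -384
a[4] = 4*(-384) = -1536
a[5] = 4*(-1536) = -6144
a[6] = 4*(-6144) = -24576

-24576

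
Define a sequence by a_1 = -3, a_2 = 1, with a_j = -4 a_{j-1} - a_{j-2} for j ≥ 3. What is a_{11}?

-29681

a_3 = -4·1 - (-3) = -1
a_4 = -4·(-1) - 1 = 3
a_5 = -4·3 - (-1) = -11
a_6 = -4·(-11) - 3 = 41
a_7 = -4·41 - (-11) = -153
a_8 = -4·(-153) - 41 = 571
a_9 = -4·571 - (-153) = -2131
a_{10} = -4·(-2131) - 571 = 7953
a_{11} = -4·7953 - (-2131) = -29681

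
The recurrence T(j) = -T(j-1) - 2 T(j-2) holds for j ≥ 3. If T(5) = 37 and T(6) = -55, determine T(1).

8

Rearranging, T(j-2) = (T(j) + T(j-1)) / -2.
T(4) = (-55 + 37) / -2 = -18/-2 = 9
T(3) = (37 + 9) / -2 = 46/-2 = -23
T(2) = (9 + (-23)) / -2 = -14/-2 = 7
T(1) = (-23 + 7) / -2 = -16/-2 = 8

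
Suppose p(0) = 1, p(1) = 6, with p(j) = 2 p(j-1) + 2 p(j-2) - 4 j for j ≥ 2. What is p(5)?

p(2) = 2·6 + 2·1 - 8 = 6
p(3) = 2·6 + 2·6 - 12 = 12
p(4) = 2·12 + 2·6 - 16 = 20
p(5) = 2·20 + 2·12 - 20 = 44

44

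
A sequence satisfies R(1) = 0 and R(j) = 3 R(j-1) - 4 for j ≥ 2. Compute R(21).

The fixed point is -4/(1 - 3) = 2, so R(j) - 2 = 3(R(j-1) - 2).
Hence R(j) = -2·3^{j-1} + 2.
R(21) = -2·3^{20} + 2 = -2·3486784401 + 2 = -6973568800.

-6973568800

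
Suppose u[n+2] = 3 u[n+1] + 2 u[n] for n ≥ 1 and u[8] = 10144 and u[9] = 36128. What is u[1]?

-4

Rearranging, u[n-2] = (u[n] - 3 u[n-1]) / 2.
u[7] = (36128 - 3·10144) / 2 = 5696/2 = 2848
u[6] = (10144 - 3·2848) / 2 = 1600/2 = 800
u[5] = (2848 - 3·800) / 2 = 448/2 = 224
u[4] = (800 - 3·224) / 2 = 128/2 = 64
u[3] = (224 - 3·64) / 2 = 32/2 = 16
u[2] = (64 - 3·16) / 2 = 16/2 = 8
u[1] = (16 - 3·8) / 2 = -8/2 = -4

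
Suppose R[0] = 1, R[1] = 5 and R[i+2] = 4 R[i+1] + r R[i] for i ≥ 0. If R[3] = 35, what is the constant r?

-5

R[2] = 20 + r
R[3] = 80 + 9r
So 80 + 9r = 35, giving r = -5.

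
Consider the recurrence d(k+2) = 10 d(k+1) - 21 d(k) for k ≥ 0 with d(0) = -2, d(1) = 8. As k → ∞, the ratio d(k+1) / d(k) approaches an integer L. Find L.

7

The characteristic equation is r^2 - 10r + 21 = 0, which factors as (r - 7)(r - 3) = 0.
So the roots are 7 and 3. Since |7| > |3| and the coefficient of 7^k is non-zero, the ratio tends to 7.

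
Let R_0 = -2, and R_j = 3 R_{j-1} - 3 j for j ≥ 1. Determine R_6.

R_1 = 3*(-2) - 3 = -9
R_2 = 3*(-9) - 6 = -33
R_3 = 3*(-33) - 9 = -108
R_4 = 3*(-108) - 12 = -336
R_5 = 3*(-336) - 15 = -1023
R_6 = 3*(-1023) - 18 = -3087

-3087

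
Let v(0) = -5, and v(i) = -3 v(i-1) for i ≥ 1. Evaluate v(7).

v(1) = -3*(-5) = 15
v(2) = -3*15 = -45
v(3) = -3*(-45) = 135
v(4) = -3*135 = -405
v(5) = -3*(-405) = 1215
v(6) = -3*1215 = -3645
v(7) = -3*(-3645) = 10935

10935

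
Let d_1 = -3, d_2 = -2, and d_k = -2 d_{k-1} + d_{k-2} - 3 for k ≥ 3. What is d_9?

-51

d_3 = -2(-2) + (-3) - 3 = -2
d_4 = -2(-2) + (-2) - 3 = -1
d_5 = -2(-1) + (-2) - 3 = -3
d_6 = -2(-3) + (-1) - 3 = 2
d_7 = -2(2) + (-3) - 3 = -10
d_8 = -2(-10) + 2 - 3 = 19
d_9 = -2(19) + (-10) - 3 = -51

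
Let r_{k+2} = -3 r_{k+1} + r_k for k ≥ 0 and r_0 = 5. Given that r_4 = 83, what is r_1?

-1

Let r_1 = v.
r_2 = 5 - 3v
r_3 = -15 + 10v
r_4 = 50 - 33v
So 50 - 33v = 83, giving v = -1.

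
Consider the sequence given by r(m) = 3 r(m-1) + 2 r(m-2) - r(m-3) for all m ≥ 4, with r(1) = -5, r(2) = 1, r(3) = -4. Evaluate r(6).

-78

r(4) = 3(-4) + 2(1) - (-5) = -5
r(5) = 3(-5) + 2(-4) - 1 = -24
r(6) = 3(-24) + 2(-5) - (-4) = -78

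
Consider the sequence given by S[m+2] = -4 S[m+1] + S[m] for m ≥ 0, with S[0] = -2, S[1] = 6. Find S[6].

-8362

S[2] = -4*6 + (-2) = -26
S[3] = -4*(-26) + 6 = 110
S[4] = -4*110 + (-26) = -466
S[5] = -4*(-466) + 110 = 1974
S[6] = -4*1974 + (-466) = -8362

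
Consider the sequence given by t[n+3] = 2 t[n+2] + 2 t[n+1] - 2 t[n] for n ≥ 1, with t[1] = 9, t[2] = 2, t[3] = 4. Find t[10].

-1256

t[4] = 2·4 + 2·2 - 2·9 = -6
t[5] = 2·(-6) + 2·4 - 2·2 = -8
t[6] = 2·(-8) + 2·(-6) - 2·4 = -36
t[7] = 2·(-36) + 2·(-8) - 2·(-6) = -76
t[8] = 2·(-76) + 2·(-36) - 2·(-8) = -208
t[9] = 2·(-208) + 2·(-76) - 2·(-36) = -496
t[10] = 2·(-496) + 2·(-208) - 2·(-76) = -1256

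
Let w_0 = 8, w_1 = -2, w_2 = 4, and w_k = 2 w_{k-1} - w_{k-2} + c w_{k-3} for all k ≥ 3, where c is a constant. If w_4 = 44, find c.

w_3 = 10 + 8c
w_4 = 16 + 14c
So 16 + 14c = 44, giving c = 2.

2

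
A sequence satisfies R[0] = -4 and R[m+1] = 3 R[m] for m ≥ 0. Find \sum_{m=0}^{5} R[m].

-1456

R[1] = 3(-4) = -12
R[2] = 3(-12) = -36
R[3] = 3(-36) = -108
R[4] = 3(-108) = -324
R[5] = 3(-324) = -972
Sum = (-4) + (-12) + (-36) + (-108) + (-324) + (-972) = -1456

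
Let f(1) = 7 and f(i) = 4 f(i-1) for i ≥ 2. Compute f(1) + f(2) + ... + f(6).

9555

f(2) = 4*7 = 28
f(3) = 4*28 = 112
f(4) = 4*112 = 448
f(5) = 4*448 = 1792
f(6) = 4*1792 = 7168
Sum = 7 + 28 + 112 + 448 + 1792 + 7168 = 9555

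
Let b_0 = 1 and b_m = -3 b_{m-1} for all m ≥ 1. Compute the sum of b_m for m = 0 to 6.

547

b_1 = -3·1 = -3
b_2 = -3·(-3) = 9
b_3 = -3·9 = -27
b_4 = -3·(-27) = 81
b_5 = -3·81 = -243
b_6 = -3·(-243) = 729
Sum = 1 + (-3) + 9 + (-27) + 81 + (-243) + 729 = 547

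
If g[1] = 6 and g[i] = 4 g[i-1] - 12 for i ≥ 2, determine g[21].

The fixed point is -12/(1 - 4) = 4, so g[i] - 4 = 4(g[i-1] - 4).
Hence g[i] = 2·4^{i-1} + 4.
g[21] = 2·4^{20} + 4 = 2·1099511627776 + 4 = 2199023255556.

2199023255556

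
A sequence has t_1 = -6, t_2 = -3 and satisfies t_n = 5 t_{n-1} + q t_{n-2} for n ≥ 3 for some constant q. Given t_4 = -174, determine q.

t_3 = -15 - 6q
t_4 = -75 - 33q
So -75 - 33q = -174, giving q = 3.

3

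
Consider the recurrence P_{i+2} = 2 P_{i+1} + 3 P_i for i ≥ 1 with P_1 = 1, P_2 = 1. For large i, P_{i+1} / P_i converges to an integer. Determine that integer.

3

The characteristic equation is r^2 - 2r - 3 = 0, which factors as (r - 3)(r + 1) = 0.
So the roots are 3 and -1. Since |3| > |-1| and the coefficient of 3^i is non-zero, the ratio tends to 3.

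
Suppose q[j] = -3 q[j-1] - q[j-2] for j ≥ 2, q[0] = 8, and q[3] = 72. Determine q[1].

Let q[1] = y.
q[2] = -8 - 3y
q[3] = 24 + 8y
So 24 + 8y = 72, giving y = 6.

6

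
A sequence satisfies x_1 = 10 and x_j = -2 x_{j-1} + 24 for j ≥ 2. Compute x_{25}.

33554440

The fixed point is 24/(1 + 2) = 8, so x_j - 8 = -2(x_{j-1} - 8).
Hence x_j = 2·(-2)^{j-1} + 8.
x_{25} = 2·(-2)^{24} + 8 = 2·16777216 + 8 = 33554440.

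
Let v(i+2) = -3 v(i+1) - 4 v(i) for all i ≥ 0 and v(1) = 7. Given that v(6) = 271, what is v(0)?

-1

Let v(0) = x.
v(2) = -21 - 4x
v(3) = 35 + 12x
v(4) = -21 - 20x
v(5) = -77 + 12x
v(6) = 315 + 44x
So 315 + 44x = 271, giving x = -1.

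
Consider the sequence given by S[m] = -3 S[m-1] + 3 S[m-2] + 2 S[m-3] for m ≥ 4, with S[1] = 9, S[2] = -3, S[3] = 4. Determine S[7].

S[4] = -3(4) + 3(-3) + 2(9) = -3
S[5] = -3(-3) + 3(4) + 2(-3) = 15
S[6] = -3(15) + 3(-3) + 2(4) = -46
S[7] = -3(-46) + 3(15) + 2(-3) = 177

177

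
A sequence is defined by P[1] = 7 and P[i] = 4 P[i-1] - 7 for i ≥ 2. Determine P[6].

P[2] = 4(7) - 7 = 21
P[3] = 4(21) - 7 = 77
P[4] = 4(77) - 7 = 301
P[5] = 4(301) - 7 = 1197
P[6] = 4(1197) - 7 = 4781

4781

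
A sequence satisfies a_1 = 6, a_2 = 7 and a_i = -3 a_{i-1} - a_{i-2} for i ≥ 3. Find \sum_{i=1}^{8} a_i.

a_3 = -3·7 - 6 = -27
a_4 = -3·(-27) - 7 = 74
a_5 = -3·74 - (-27) = -195
a_6 = -3·(-195) - 74 = 511
a_7 = -3·511 - (-195) = -1338
a_8 = -3·(-1338) - 511 = 3503
Sum = 6 + 7 + (-27) + 74 + (-195) + 511 + (-1338) + 3503 = 2541

2541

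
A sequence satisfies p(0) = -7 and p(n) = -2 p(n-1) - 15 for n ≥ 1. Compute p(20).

-2097157

The fixed point is -15/(1 + 2) = -5, so p(n) + 5 = -2(p(n-1) + 5).
Hence p(n) = -2·(-2)^n - 5.
p(20) = -2·(-2)^{20} - 5 = -2·1048576 - 5 = -2097157.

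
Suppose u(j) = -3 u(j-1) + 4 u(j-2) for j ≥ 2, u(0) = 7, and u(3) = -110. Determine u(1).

-2

Let u(1) = y.
u(2) = 28 - 3y
u(3) = -84 + 13y
So -84 + 13y = -110, giving y = -2.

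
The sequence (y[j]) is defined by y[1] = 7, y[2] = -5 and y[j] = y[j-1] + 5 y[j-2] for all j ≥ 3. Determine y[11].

49055

y[3] = (-5) + 5*7 = 30
y[4] = 30 + 5*(-5) = 5
y[5] = 5 + 5*30 = 155
y[6] = 155 + 5*5 = 180
y[7] = 180 + 5*155 = 955
y[8] = 955 + 5*180 = 1855
y[9] = 1855 + 5*955 = 6630
y[10] = 6630 + 5*1855 = 15905
y[11] = 15905 + 5*6630 = 49055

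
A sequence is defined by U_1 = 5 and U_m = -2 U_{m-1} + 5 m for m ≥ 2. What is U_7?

155

U_2 = -2*5 + 10 = 0
U_3 = -2*0 + 15 = 15
U_4 = -2*15 + 20 = -10
U_5 = -2*(-10) + 25 = 45
U_6 = -2*45 + 30 = -60
U_7 = -2*(-60) + 35 = 155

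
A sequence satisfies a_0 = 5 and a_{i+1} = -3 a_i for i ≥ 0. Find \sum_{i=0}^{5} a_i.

a_1 = -3(5) = -15
a_2 = -3(-15) = 45
a_3 = -3(45) = -135
a_4 = -3(-135) = 405
a_5 = -3(405) = -1215
Sum = 5 + (-15) + 45 + (-135) + 405 + (-1215) = -910

-910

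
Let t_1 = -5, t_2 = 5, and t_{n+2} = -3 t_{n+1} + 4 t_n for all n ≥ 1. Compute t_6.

2045

t_3 = -3*5 + 4*(-5) = -35
t_4 = -3*(-35) + 4*5 = 125
t_5 = -3*125 + 4*(-35) = -515
t_6 = -3*(-515) + 4*125 = 2045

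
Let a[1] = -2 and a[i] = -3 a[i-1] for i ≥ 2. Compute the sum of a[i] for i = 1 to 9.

-9842

a[2] = -3·(-2) = 6
a[3] = -3·6 = -18
a[4] = -3·(-18) = 54
a[5] = -3·54 = -162
a[6] = -3·(-162) = 486
a[7] = -3·486 = -1458
a[8] = -3·(-1458) = 4374
a[9] = -3·4374 = -13122
Sum = (-2) + 6 + (-18) + 54 + (-162) + 486 + (-1458) + 4374 + (-13122) = -9842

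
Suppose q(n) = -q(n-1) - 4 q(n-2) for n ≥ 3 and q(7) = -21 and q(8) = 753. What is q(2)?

Rearranging, q(n-2) = (q(n) + q(n-1)) / -4.
q(6) = (753 + (-21)) / -4 = 732/-4 = -183
q(5) = (-21 + (-183)) / -4 = -204/-4 = 51
q(4) = (-183 + 51) / -4 = -132/-4 = 33
q(3) = (51 + 33) / -4 = 84/-4 = -21
q(2) = (33 + (-21)) / -4 = 12/-4 = -3

-3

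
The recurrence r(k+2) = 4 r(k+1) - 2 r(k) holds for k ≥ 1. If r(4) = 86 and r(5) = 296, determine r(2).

5

Rearranging, r(k-2) = (r(k) - 4 r(k-1)) / -2.
r(3) = (296 - 4*86) / -2 = -48/-2 = 24
r(2) = (86 - 4*24) / -2 = -10/-2 = 5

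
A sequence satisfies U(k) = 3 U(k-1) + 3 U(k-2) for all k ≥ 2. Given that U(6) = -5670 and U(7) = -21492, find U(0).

-6

Rearranging, U(k-2) = (U(k) - 3 U(k-1)) / 3.
U(5) = (-21492 - 3*(-5670)) / 3 = -4482/3 = -1494
U(4) = (-5670 - 3*(-1494)) / 3 = -1188/3 = -396
U(3) = (-1494 - 3*(-396)) / 3 = -306/3 = -102
U(2) = (-396 - 3*(-102)) / 3 = -90/3 = -30
U(1) = (-102 - 3*(-30)) / 3 = -12/3 = -4
U(0) = (-30 - 3*(-4)) / 3 = -18/3 = -6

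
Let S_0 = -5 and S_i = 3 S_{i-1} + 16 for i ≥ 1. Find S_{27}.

22876792454953

The fixed point is 16/(1 - 3) = -8, so S_i + 8 = 3(S_{i-1} + 8).
Hence S_i = 3·3^i - 8.
S_{27} = 3·3^{27} - 8 = 3·7625597484987 - 8 = 22876792454953.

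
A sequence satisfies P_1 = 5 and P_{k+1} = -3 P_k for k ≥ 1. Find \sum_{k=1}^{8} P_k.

-8200

P_2 = -3*5 = -15
P_3 = -3*(-15) = 45
P_4 = -3*45 = -135
P_5 = -3*(-135) = 405
P_6 = -3*405 = -1215
P_7 = -3*(-1215) = 3645
P_8 = -3*3645 = -10935
Sum = 5 + (-15) + 45 + (-135) + 405 + (-1215) + 3645 + (-10935) = -8200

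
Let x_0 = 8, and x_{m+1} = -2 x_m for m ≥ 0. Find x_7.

x_1 = -2(8) = -16
x_2 = -2(-16) = 32
x_3 = -2(32) = -64
x_4 = -2(-64) = 128
x_5 = -2(128) = -256
x_6 = -2(-256) = 512
x_7 = -2(512) = -1024

-1024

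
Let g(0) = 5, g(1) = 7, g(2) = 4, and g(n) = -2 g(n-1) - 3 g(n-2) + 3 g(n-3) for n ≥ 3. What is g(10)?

3736

g(3) = -2*4 - 3*7 + 3*5 = -14
g(4) = -2*(-14) - 3*4 + 3*7 = 37
g(5) = -2*37 - 3*(-14) + 3*4 = -20
g(6) = -2*(-20) - 3*37 + 3*(-14) = -113
g(7) = -2*(-113) - 3*(-20) + 3*37 = 397
g(8) = -2*397 - 3*(-113) + 3*(-20) = -515
g(9) = -2*(-515) - 3*397 + 3*(-113) = -500
g(10) = -2*(-500) - 3*(-515) + 3*397 = 3736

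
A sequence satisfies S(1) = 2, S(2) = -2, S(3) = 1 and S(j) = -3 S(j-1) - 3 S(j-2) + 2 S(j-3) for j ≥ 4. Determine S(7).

-97

S(4) = -3·1 - 3·(-2) + 2·2 = 7
S(5) = -3·7 - 3·1 + 2·(-2) = -28
S(6) = -3·(-28) - 3·7 + 2·1 = 65
S(7) = -3·65 - 3·(-28) + 2·7 = -97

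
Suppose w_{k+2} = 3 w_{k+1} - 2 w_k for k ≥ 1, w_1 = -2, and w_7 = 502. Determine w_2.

Let w_2 = v.
w_3 = 4 + 3v
w_4 = 12 + 7v
w_5 = 28 + 15v
w_6 = 60 + 31v
w_7 = 124 + 63v
So 124 + 63v = 502, giving v = 6.

6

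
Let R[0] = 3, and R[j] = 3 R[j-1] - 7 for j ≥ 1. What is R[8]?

R[1] = 3(3) - 7 = 2
R[2] = 3(2) - 7 = -1
R[3] = 3(-1) - 7 = -10
R[4] = 3(-10) - 7 = -37
R[5] = 3(-37) - 7 = -118
R[6] = 3(-118) - 7 = -361
R[7] = 3(-361) - 7 = -1090
R[8] = 3(-1090) - 7 = -3277

-3277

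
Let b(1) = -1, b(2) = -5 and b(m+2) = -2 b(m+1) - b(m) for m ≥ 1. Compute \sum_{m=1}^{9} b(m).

b(3) = -2(-5) - (-1) = 11
b(4) = -2(11) - (-5) = -17
b(5) = -2(-17) - 11 = 23
b(6) = -2(23) - (-17) = -29
b(7) = -2(-29) - 23 = 35
b(8) = -2(35) - (-29) = -41
b(9) = -2(-41) - 35 = 47
Sum = (-1) + (-5) + 11 + (-17) + 23 + (-29) + 35 + (-41) + 47 = 23

23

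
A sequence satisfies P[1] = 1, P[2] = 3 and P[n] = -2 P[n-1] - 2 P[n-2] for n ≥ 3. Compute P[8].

P[3] = -2(3) - 2(1) = -8
P[4] = -2(-8) - 2(3) = 10
P[5] = -2(10) - 2(-8) = -4
P[6] = -2(-4) - 2(10) = -12
P[7] = -2(-12) - 2(-4) = 32
P[8] = -2(32) - 2(-12) = -40

-40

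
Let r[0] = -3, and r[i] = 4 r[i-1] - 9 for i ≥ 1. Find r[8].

-393213

r[1] = 4·(-3) - 9 = -21
r[2] = 4·(-21) - 9 = -93
r[3] = 4·(-93) - 9 = -381
r[4] = 4·(-381) - 9 = -1533
r[5] = 4·(-1533) - 9 = -6141
r[6] = 4·(-6141) - 9 = -24573
r[7] = 4·(-24573) - 9 = -98301
r[8] = 4·(-98301) - 9 = -393213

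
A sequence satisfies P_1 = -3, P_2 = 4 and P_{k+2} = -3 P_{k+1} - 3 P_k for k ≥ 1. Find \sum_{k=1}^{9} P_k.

22

P_3 = -3·4 - 3·(-3) = -3
P_4 = -3·(-3) - 3·4 = -3
P_5 = -3·(-3) - 3·(-3) = 18
P_6 = -3·18 - 3·(-3) = -45
P_7 = -3·(-45) - 3·18 = 81
P_8 = -3·81 - 3·(-45) = -108
P_9 = -3·(-108) - 3·81 = 81
Sum = (-3) + 4 + (-3) + (-3) + 18 + (-45) + 81 + (-108) + 81 = 22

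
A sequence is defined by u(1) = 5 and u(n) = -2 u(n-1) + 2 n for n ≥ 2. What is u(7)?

u(2) = -2*5 + 4 = -6
u(3) = -2*(-6) + 6 = 18
u(4) = -2*18 + 8 = -28
u(5) = -2*(-28) + 10 = 66
u(6) = -2*66 + 12 = -120
u(7) = -2*(-120) + 14 = 254

254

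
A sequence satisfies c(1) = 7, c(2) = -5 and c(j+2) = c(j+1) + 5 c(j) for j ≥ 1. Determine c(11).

49055

c(3) = (-5) + 5*7 = 30
c(4) = 30 + 5*(-5) = 5
c(5) = 5 + 5*30 = 155
c(6) = 155 + 5*5 = 180
c(7) = 180 + 5*155 = 955
c(8) = 955 + 5*180 = 1855
c(9) = 1855 + 5*955 = 6630
c(10) = 6630 + 5*1855 = 15905
c(11) = 15905 + 5*6630 = 49055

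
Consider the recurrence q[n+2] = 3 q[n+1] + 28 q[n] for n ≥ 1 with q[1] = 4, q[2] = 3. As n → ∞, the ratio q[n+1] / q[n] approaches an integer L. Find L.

7

The characteristic equation is r^2 - 3r - 28 = 0, which factors as (r - 7)(r + 4) = 0.
So the roots are 7 and -4. Since |7| > |-4| and the coefficient of 7^n is non-zero, the ratio tends to 7.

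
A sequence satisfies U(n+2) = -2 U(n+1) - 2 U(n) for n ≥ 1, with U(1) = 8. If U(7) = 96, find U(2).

Let U(2) = w.
U(3) = -16 - 2w
U(4) = 32 + 2w
U(5) = -32
U(6) = -4w
U(7) = 64 + 8w
So 64 + 8w = 96, giving w = 4.

4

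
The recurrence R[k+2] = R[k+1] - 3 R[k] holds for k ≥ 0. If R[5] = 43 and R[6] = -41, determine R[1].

-2

Rearranging, R[k-2] = (R[k] - R[k-1]) / -3.
R[4] = (-41 - 43) / -3 = -84/-3 = 28
R[3] = (43 - 28) / -3 = 15/-3 = -5
R[2] = (28 - (-5)) / -3 = 33/-3 = -11
R[1] = (-5 - (-11)) / -3 = 6/-3 = -2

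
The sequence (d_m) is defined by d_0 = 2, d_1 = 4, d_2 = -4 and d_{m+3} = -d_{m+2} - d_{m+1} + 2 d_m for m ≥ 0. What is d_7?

16

d_3 = -(-4) - 4 + 2*2 = 4
d_4 = -4 - (-4) + 2*4 = 8
d_5 = -8 - 4 + 2*(-4) = -20
d_6 = -(-20) - 8 + 2*4 = 20
d_7 = -20 - (-20) + 2*8 = 16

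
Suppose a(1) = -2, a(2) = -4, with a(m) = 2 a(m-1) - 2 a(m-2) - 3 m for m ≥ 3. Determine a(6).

a(3) = 2(-4) - 2(-2) - 9 = -13
a(4) = 2(-13) - 2(-4) - 12 = -30
a(5) = 2(-30) - 2(-13) - 15 = -49
a(6) = 2(-49) - 2(-30) - 18 = -56

-56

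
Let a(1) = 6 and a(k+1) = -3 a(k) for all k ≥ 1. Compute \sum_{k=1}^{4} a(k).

a(2) = -3*6 = -18
a(3) = -3*(-18) = 54
a(4) = -3*54 = -162
Sum = 6 + (-18) + 54 + (-162) = -120

-120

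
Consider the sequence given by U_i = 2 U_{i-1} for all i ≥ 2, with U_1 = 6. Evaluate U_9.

U_2 = 2*6 = 12
U_3 = 2*12 = 24
U_4 = 2*24 = 48
U_5 = 2*48 = 96
U_6 = 2*96 = 192
U_7 = 2*192 = 384
U_8 = 2*384 = 768
U_9 = 2*768 = 1536

1536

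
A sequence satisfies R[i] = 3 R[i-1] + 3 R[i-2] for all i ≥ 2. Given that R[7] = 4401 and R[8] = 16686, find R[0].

1

Rearranging, R[i-2] = (R[i] - 3 R[i-1]) / 3.
R[6] = (16686 - 3(4401)) / 3 = 3483/3 = 1161
R[5] = (4401 - 3(1161)) / 3 = 918/3 = 306
R[4] = (1161 - 3(306)) / 3 = 243/3 = 81
R[3] = (306 - 3(81)) / 3 = 63/3 = 21
R[2] = (81 - 3(21)) / 3 = 18/3 = 6
R[1] = (21 - 3(6)) / 3 = 3/3 = 1
R[0] = (6 - 3(1)) / 3 = 3/3 = 1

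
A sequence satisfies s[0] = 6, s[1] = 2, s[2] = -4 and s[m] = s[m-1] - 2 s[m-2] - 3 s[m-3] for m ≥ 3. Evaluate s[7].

s[3] = (-4) - 2*2 - 3*6 = -26
s[4] = (-26) - 2*(-4) - 3*2 = -24
s[5] = (-24) - 2*(-26) - 3*(-4) = 40
s[6] = 40 - 2*(-24) - 3*(-26) = 166
s[7] = 166 - 2*40 - 3*(-24) = 158

158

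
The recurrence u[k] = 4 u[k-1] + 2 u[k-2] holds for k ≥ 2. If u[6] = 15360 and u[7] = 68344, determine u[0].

6

Rearranging, u[k-2] = (u[k] - 4 u[k-1]) / 2.
u[5] = (68344 - 4(15360)) / 2 = 6904/2 = 3452
u[4] = (15360 - 4(3452)) / 2 = 1552/2 = 776
u[3] = (3452 - 4(776)) / 2 = 348/2 = 174
u[2] = (776 - 4(174)) / 2 = 80/2 = 40
u[1] = (174 - 4(40)) / 2 = 14/2 = 7
u[0] = (40 - 4(7)) / 2 = 12/2 = 6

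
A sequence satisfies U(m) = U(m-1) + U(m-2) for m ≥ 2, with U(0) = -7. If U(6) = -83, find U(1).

-6

Let U(1) = x.
U(2) = -7 + x
U(3) = -7 + 2x
U(4) = -14 + 3x
U(5) = -21 + 5x
U(6) = -35 + 8x
So -35 + 8x = -83, giving x = -6.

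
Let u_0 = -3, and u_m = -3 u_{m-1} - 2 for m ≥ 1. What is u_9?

u_1 = -3·(-3) - 2 = 7
u_2 = -3·7 - 2 = -23
u_3 = -3·(-23) - 2 = 67
u_4 = -3·67 - 2 = -203
u_5 = -3·(-203) - 2 = 607
u_6 = -3·607 - 2 = -1823
u_7 = -3·(-1823) - 2 = 5467
u_8 = -3·5467 - 2 = -16403
u_9 = -3·(-16403) - 2 = 49207

49207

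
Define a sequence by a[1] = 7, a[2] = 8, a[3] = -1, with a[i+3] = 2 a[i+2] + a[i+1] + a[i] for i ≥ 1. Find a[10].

a[4] = 2(-1) + 8 + 7 = 13
a[5] = 2(13) + (-1) + 8 = 33
a[6] = 2(33) + 13 + (-1) = 78
a[7] = 2(78) + 33 + 13 = 202
a[8] = 2(202) + 78 + 33 = 515
a[9] = 2(515) + 202 + 78 = 1310
a[10] = 2(1310) + 515 + 202 = 3337

3337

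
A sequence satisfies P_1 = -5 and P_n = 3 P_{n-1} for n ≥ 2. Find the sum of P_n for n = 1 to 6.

P_2 = 3*(-5) = -15
P_3 = 3*(-15) = -45
P_4 = 3*(-45) = -135
P_5 = 3*(-135) = -405
P_6 = 3*(-405) = -1215
Sum = (-5) + (-15) + (-45) + (-135) + (-405) + (-1215) = -1820

-1820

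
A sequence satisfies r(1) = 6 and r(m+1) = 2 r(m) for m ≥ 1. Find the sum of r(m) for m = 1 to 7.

762

r(2) = 2(6) = 12
r(3) = 2(12) = 24
r(4) = 2(24) = 48
r(5) = 2(48) = 96
r(6) = 2(96) = 192
r(7) = 2(192) = 384
Sum = 6 + 12 + 24 + 48 + 96 + 192 + 384 = 762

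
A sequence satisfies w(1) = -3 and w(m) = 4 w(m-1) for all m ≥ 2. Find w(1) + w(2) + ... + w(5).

w(2) = 4*(-3) = -12
w(3) = 4*(-12) = -48
w(4) = 4*(-48) = -192
w(5) = 4*(-192) = -768
Sum = (-3) + (-12) + (-48) + (-192) + (-768) = -1023

-1023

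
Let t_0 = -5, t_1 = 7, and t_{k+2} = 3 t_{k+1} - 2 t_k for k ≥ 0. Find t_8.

t_2 = 3·7 - 2·(-5) = 31
t_3 = 3·31 - 2·7 = 79
t_4 = 3·79 - 2·31 = 175
t_5 = 3·175 - 2·79 = 367
t_6 = 3·367 - 2·175 = 751
t_7 = 3·751 - 2·367 = 1519
t_8 = 3·1519 - 2·751 = 3055

3055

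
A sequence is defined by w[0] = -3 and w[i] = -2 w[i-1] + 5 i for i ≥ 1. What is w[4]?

w[1] = -2·(-3) + 5 = 11
w[2] = -2·11 + 10 = -12
w[3] = -2·(-12) + 15 = 39
w[4] = -2·39 + 20 = -58

-58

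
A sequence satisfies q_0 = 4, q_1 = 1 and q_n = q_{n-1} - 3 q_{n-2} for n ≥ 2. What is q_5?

q_2 = 1 - 3*4 = -11
q_3 = (-11) - 3*1 = -14
q_4 = (-14) - 3*(-11) = 19
q_5 = 19 - 3*(-14) = 61

61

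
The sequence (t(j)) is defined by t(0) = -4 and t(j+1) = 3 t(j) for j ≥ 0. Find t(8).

t(1) = 3(-4) = -12
t(2) = 3(-12) = -36
t(3) = 3(-36) = -108
t(4) = 3(-108) = -324
t(5) = 3(-324) = -972
t(6) = 3(-972) = -2916
t(7) = 3(-2916) = -8748
t(8) = 3(-8748) = -26244

-26244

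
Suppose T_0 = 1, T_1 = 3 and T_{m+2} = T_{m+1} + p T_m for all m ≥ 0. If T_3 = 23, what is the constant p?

T_2 = 3 + p
T_3 = 3 + 4p
So 3 + 4p = 23, giving p = 5.

5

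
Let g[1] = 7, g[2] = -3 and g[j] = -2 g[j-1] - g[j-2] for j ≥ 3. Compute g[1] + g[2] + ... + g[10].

g[3] = -2(-3) - 7 = -1
g[4] = -2(-1) - (-3) = 5
g[5] = -2(5) - (-1) = -9
g[6] = -2(-9) - 5 = 13
g[7] = -2(13) - (-9) = -17
g[8] = -2(-17) - 13 = 21
g[9] = -2(21) - (-17) = -25
g[10] = -2(-25) - 21 = 29
Sum = 7 + (-3) + (-1) + 5 + (-9) + 13 + (-17) + 21 + (-25) + 29 = 20

20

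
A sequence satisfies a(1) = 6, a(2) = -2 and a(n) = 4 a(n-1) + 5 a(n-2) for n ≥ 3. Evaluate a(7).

10422

a(3) = 4·(-2) + 5·6 = 22
a(4) = 4·22 + 5·(-2) = 78
a(5) = 4·78 + 5·22 = 422
a(6) = 4·422 + 5·78 = 2078
a(7) = 4·2078 + 5·422 = 10422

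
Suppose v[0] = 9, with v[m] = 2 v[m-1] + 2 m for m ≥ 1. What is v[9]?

v[1] = 2*9 + 2 = 20
v[2] = 2*20 + 4 = 44
v[3] = 2*44 + 6 = 94
v[4] = 2*94 + 8 = 196
v[5] = 2*196 + 10 = 402
v[6] = 2*402 + 12 = 816
v[7] = 2*816 + 14 = 1646
v[8] = 2*1646 + 16 = 3308
v[9] = 2*3308 + 18 = 6634

6634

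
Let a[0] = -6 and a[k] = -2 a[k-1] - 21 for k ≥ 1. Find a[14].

The fixed point is -21/(1 + 2) = -7, so a[k] + 7 = -2(a[k-1] + 7).
Hence a[k] = 1·(-2)^k - 7.
a[14] = 1·(-2)^{14} - 7 = 1·16384 - 7 = 16377.

16377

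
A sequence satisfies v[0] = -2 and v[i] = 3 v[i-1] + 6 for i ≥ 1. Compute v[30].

205891132094646

The fixed point is 6/(1 - 3) = -3, so v[i] + 3 = 3(v[i-1] + 3).
Hence v[i] = 1·3^i - 3.
v[30] = 1·3^{30} - 3 = 1·205891132094649 - 3 = 205891132094646.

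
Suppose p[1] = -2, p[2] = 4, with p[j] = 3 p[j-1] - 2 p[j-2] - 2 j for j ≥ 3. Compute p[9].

p[3] = 3·4 - 2·(-2) - 6 = 10
p[4] = 3·10 - 2·4 - 8 = 14
p[5] = 3·14 - 2·10 - 10 = 12
p[6] = 3·12 - 2·14 - 12 = -4
p[7] = 3·(-4) - 2·12 - 14 = -50
p[8] = 3·(-50) - 2·(-4) - 16 = -158
p[9] = 3·(-158) - 2·(-50) - 18 = -392

-392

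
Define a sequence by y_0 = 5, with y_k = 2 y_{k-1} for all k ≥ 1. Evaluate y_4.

80

y_1 = 2*5 = 10
y_2 = 2*10 = 20
y_3 = 2*20 = 40
y_4 = 2*40 = 80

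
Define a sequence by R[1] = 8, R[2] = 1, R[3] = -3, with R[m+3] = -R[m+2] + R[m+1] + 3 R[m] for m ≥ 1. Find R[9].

R[4] = -(-3) + 1 + 3·8 = 28
R[5] = -28 + (-3) + 3·1 = -28
R[6] = -(-28) + 28 + 3·(-3) = 47
R[7] = -47 + (-28) + 3·28 = 9
R[8] = -9 + 47 + 3·(-28) = -46
R[9] = -(-46) + 9 + 3·47 = 196

196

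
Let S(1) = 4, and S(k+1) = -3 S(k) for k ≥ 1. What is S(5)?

324

S(2) = -3(4) = -12
S(3) = -3(-12) = 36
S(4) = -3(36) = -108
S(5) = -3(-108) = 324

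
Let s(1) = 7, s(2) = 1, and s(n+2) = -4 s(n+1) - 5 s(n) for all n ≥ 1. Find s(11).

s(3) = -4·1 - 5·7 = -39
s(4) = -4·(-39) - 5·1 = 151
s(5) = -4·151 - 5·(-39) = -409
s(6) = -4·(-409) - 5·151 = 881
s(7) = -4·881 - 5·(-409) = -1479
s(8) = -4·(-1479) - 5·881 = 1511
s(9) = -4·1511 - 5·(-1479) = 1351
s(10) = -4·1351 - 5·1511 = -12959
s(11) = -4·(-12959) - 5·1351 = 45081

45081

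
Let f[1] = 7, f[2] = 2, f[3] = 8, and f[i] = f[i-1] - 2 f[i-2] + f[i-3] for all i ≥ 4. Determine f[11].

-45

f[4] = 8 - 2·2 + 7 = 11
f[5] = 11 - 2·8 + 2 = -3
f[6] = (-3) - 2·11 + 8 = -17
f[7] = (-17) - 2·(-3) + 11 = 0
f[8] = 0 - 2·(-17) + (-3) = 31
f[9] = 31 - 2·0 + (-17) = 14
f[10] = 14 - 2·31 + 0 = -48
f[11] = (-48) - 2·14 + 31 = -45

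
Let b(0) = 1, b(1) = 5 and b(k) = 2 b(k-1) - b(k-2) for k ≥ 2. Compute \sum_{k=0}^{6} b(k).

91

b(2) = 2·5 - 1 = 9
b(3) = 2·9 - 5 = 13
b(4) = 2·13 - 9 = 17
b(5) = 2·17 - 13 = 21
b(6) = 2·21 - 17 = 25
Sum = 1 + 5 + 9 + 13 + 17 + 21 + 25 = 91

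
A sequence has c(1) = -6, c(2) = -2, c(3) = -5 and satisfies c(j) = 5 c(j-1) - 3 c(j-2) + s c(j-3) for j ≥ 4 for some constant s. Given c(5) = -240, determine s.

c(4) = -19 - 6s
c(5) = -80 - 32s
So -80 - 32s = -240, giving s = 5.

5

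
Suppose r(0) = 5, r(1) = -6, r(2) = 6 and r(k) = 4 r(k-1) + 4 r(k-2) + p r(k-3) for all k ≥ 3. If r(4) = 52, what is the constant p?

r(3) = 5p
r(4) = 24 + 14p
So 24 + 14p = 52, giving p = 2.

2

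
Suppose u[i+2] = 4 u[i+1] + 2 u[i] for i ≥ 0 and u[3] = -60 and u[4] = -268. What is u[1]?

Rearranging, u[i-2] = (u[i] - 4 u[i-1]) / 2.
u[2] = (-268 - 4(-60)) / 2 = -28/2 = -14
u[1] = (-60 - 4(-14)) / 2 = -4/2 = -2

-2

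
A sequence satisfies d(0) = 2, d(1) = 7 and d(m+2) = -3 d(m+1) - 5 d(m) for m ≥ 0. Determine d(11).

23383

d(2) = -3(7) - 5(2) = -31
d(3) = -3(-31) - 5(7) = 58
d(4) = -3(58) - 5(-31) = -19
d(5) = -3(-19) - 5(58) = -233
d(6) = -3(-233) - 5(-19) = 794
d(7) = -3(794) - 5(-233) = -1217
d(8) = -3(-1217) - 5(794) = -319
d(9) = -3(-319) - 5(-1217) = 7042
d(10) = -3(7042) - 5(-319) = -19531
d(11) = -3(-19531) - 5(7042) = 23383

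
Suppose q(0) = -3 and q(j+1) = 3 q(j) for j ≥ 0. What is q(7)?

q(1) = 3(-3) = -9
q(2) = 3(-9) = -27
q(3) = 3(-27) = -81
q(4) = 3(-81) = -243
q(5) = 3(-243) = -729
q(6) = 3(-729) = -2187
q(7) = 3(-2187) = -6561

-6561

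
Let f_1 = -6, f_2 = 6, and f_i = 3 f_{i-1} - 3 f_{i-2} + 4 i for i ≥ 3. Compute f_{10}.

-3026

f_3 = 3(6) - 3(-6) + 12 = 48
f_4 = 3(48) - 3(6) + 16 = 142
f_5 = 3(142) - 3(48) + 20 = 302
f_6 = 3(302) - 3(142) + 24 = 504
f_7 = 3(504) - 3(302) + 28 = 634
f_8 = 3(634) - 3(504) + 32 = 422
f_9 = 3(422) - 3(634) + 36 = -600
f_{10} = 3(-600) - 3(422) + 40 = -3026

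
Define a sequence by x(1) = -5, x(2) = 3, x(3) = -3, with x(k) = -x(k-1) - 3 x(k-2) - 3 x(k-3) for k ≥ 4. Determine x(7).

9

x(4) = -(-3) - 3·3 - 3·(-5) = 9
x(5) = -9 - 3·(-3) - 3·3 = -9
x(6) = -(-9) - 3·9 - 3·(-3) = -9
x(7) = -(-9) - 3·(-9) - 3·9 = 9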